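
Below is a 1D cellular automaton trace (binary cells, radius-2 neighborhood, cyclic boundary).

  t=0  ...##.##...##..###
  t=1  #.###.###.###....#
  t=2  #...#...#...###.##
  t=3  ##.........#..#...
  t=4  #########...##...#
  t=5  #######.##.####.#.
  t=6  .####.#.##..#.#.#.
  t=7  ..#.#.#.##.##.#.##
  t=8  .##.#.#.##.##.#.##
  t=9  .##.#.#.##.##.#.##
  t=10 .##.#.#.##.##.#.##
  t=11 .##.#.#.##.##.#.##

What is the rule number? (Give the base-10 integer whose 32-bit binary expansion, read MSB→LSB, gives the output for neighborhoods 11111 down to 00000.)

  #####|#  b31=1 t=4,i=1
  ####.|.  b30=0 t=4,i=7
  ###.#|#  b29=1 t=1,i=4
  ###..|#  b28=1 t=0,i=17
  ##.##|.  b27=0 t=0,i=5
  ##.#.|.  b26=0 t=5,i=15
  ##..#|.  b25=0 t=0,i=13
  ##...|#  b24=1 t=0,i=0
  #.###|.  b23=0 t=1,i=2
  #.##.|#  b22=1 t=0,i=6
  #.#.#|#  b21=1 t=5,i=16
  #.#..|#  b20=1 t=6,i=16
  #..##|.  b19=0 t=0,i=14
  #..#.|#  b18=1 t=3,i=13
  #...#|.  b17=0 t=0,i=1
  #....|#  b16=1 t=1,i=14
  .####|#  b15=1 t=4,i=0
  .###.|.  b14=0 t=0,i=16
  .##.#|#  b13=1 t=0,i=4
  .##..|#  b12=1 t=0,i=7
  .#.##|.  b11=0 t=5,i=17
  .#.#.|.  b10=0 t=6,i=13
  .#..#|#  b9=1 t=3,i=12
  .#...|.  b8=0 t=2,i=5
  ..###|.  b7=0 t=0,i=15
  ..##.|#  b6=1 t=0,i=3
  ..#.#|#  b5=1 t=6,i=12
  ..#..|.  b4=0 t=2,i=4
  ...##|#  b3=1 t=0,i=2
  ...#.|.  b2=0 t=2,i=3
  ....#|.  b1=0 t=1,i=15
  .....|#  b0=1 t=3,i=4
  bits 10110001011101011011001001101001 = 2977280617

2977280617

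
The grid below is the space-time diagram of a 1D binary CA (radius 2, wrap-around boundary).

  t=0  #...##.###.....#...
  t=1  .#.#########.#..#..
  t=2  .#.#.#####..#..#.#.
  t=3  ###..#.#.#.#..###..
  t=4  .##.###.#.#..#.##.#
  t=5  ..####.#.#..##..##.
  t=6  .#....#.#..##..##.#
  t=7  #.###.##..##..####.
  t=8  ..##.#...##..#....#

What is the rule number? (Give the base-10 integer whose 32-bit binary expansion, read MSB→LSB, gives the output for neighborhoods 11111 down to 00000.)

  nb #####: next=#  (t=1,i=5, bit31=1)
  nb ####.: next=.  (t=1,i=10, bit30=0)
  nb ###.#: next=.  (t=1,i=11, bit29=0)
  nb ###..: next=#  (t=0,i=9, bit28=1)
  nb ##.##: next=#  (t=0,i=6, bit27=1)
  nb ##.#.: next=#  (t=1,i=12, bit26=1)
  nb ##..#: next=.  (t=2,i=10, bit25=0)
  nb ##...: next=#  (t=0,i=10, bit24=1)
  nb #.###: next=#  (t=0,i=7, bit23=1)
  nb #.##.: next=.  (t=4,i=1, bit22=0)
  nb #.#.#: next=.  (t=2,i=3, bit21=0)
  nb #.#..: next=.  (t=1,i=13, bit20=0)
  nb #..##: next=#  (t=3,i=13, bit19=1)
  nb #..#.: next=#  (t=1,i=15, bit18=1)
  nb #...#: next=.  (t=0,i=2, bit17=0)
  nb #....: next=#  (t=0,i=11, bit16=1)
  nb .####: next=.  (t=1,i=4, bit15=0)
  nb .###.: next=#  (t=0,i=8, bit14=1)
  nb .##.#: next=#  (t=0,i=5, bit13=1)
  nb .##..: next=.  (t=5,i=13, bit12=0)
  nb .#.##: next=.  (t=1,i=2, bit11=0)
  nb .#.#.: next=#  (t=2,i=2, bit10=1)
  nb .#..#: next=.  (t=1,i=14, bit9=0)
  nb .#...: next=#  (t=0,i=1, bit8=1)
  nb ..###: next=.  (t=3,i=0, bit7=0)
  nb ..##.: next=#  (t=0,i=4, bit6=1)
  nb ..#.#: next=#  (t=1,i=1, bit5=1)
  nb ..#..: next=.  (t=0,i=0, bit4=0)
  nb ...##: next=#  (t=0,i=3, bit3=1)
  nb ...#.: next=.  (t=0,i=14, bit2=0)
  nb ....#: next=#  (t=0,i=13, bit1=1)
  nb .....: next=.  (t=0,i=12, bit0=0)
  bits 10011101100011010110010101101010 = 2643289450

2643289450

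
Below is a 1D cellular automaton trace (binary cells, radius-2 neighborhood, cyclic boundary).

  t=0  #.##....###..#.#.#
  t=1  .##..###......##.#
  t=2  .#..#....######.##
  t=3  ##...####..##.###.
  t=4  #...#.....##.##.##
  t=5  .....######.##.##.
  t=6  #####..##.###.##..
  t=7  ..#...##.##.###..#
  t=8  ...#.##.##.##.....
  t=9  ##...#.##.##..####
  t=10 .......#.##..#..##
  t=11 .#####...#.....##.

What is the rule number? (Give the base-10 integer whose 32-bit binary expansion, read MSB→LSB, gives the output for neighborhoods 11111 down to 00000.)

  #####|#  b31=1 t=2,i=11
  ####.|.  b30=0 t=2,i=13
  ###.#|#  b29=1 t=2,i=14
  ###..|.  b28=0 t=0,i=10
  ##.##|#  b27=1 t=0,i=1
  ##.#.|#  b26=1 t=1,i=16
  ##..#|.  b25=0 t=0,i=11
  ##...|.  b24=0 t=0,i=4
  #.###|#  b23=1 t=3,i=14
  #.##.|#  b22=1 t=0,i=2
  #.#.#|#  b21=1 t=0,i=15
  #.#..|#  b20=1 t=2,i=1
  #..##|#  b19=1 t=1,i=4
  #..#.|.  b18=0 t=0,i=12
  #...#|.  b17=0 t=3,i=3
  #....|#  b16=1 t=0,i=5
  .####|.  b15=0 t=2,i=10
  .###.|.  b14=0 t=0,i=9
  .##.#|.  b13=0 t=0,i=0
  .##..|.  b12=0 t=0,i=3
  .#.##|.  b11=0 t=0,i=16
  .#.#.|#  b10=1 t=0,i=14
  .#..#|.  b9=0 t=2,i=2
  .#...|#  b8=1 t=2,i=5
  ..###|.  b7=0 t=0,i=8
  ..##.|#  b6=1 t=1,i=14
  ..#.#|.  b5=0 t=0,i=13
  ..#..|.  b4=0 t=2,i=4
  ...##|#  b3=1 t=0,i=7
  ...#.|.  b2=0 t=4,i=3
  ....#|#  b1=1 t=0,i=6
  .....|#  b0=1 t=1,i=10
  bits 10101100111110010000010101001011 = 2902000971

2902000971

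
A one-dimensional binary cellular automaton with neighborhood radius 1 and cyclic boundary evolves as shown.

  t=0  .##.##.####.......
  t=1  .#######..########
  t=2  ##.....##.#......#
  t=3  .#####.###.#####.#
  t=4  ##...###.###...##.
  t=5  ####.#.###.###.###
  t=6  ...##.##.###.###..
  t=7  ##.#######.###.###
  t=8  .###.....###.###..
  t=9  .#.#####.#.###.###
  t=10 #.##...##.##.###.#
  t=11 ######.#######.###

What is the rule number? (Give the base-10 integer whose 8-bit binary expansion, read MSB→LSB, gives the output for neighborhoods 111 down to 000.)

  [7] ### => .  t=0,i=8
  [6] ##. => #  t=0,i=2
  [5] #.# => #  t=0,i=3
  [4] #.. => #  t=0,i=11
  [3] .## => #  t=0,i=1
  [2] .#. => .  t=2,i=10
  [1] ..# => .  t=0,i=0
  [0] ... => #  t=0,i=12
  bits 01111001 = 121

121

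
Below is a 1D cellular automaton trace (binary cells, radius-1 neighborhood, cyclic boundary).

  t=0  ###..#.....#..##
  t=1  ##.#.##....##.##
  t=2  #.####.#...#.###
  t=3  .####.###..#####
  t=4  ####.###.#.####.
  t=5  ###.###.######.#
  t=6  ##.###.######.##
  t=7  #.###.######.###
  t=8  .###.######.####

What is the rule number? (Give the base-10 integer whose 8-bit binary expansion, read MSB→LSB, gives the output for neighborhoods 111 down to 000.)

188

  ###|#  b7=1 t=0,i=0
  ##.|.  b6=0 t=0,i=2
  #.#|#  b5=1 t=1,i=2
  #..|#  b4=1 t=0,i=3
  .##|#  b3=1 t=0,i=14
  .#.|#  b2=1 t=0,i=5
  ..#|.  b1=0 t=0,i=4
  ...|.  b0=0 t=0,i=7
  bits 10111100 = 188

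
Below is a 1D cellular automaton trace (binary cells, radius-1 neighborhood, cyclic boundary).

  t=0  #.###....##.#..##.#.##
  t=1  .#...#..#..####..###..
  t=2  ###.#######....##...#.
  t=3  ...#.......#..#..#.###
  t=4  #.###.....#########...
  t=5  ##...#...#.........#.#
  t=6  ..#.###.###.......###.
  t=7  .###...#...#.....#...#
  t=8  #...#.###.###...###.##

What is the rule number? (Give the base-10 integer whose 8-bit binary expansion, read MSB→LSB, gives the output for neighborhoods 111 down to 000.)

54

  ### -> .   bit 7 = 0  t=0,i=3
  ##. -> .   bit 6 = 0  t=0,i=0
  #.# -> #   bit 5 = 1  t=0,i=1
  #.. -> #   bit 4 = 1  t=0,i=5
  .## -> .   bit 3 = 0  t=0,i=2
  .#. -> #   bit 2 = 1  t=0,i=12
  ..# -> #   bit 1 = 1  t=0,i=8
  ... -> .   bit 0 = 0  t=0,i=6
  bits 00110110 = 54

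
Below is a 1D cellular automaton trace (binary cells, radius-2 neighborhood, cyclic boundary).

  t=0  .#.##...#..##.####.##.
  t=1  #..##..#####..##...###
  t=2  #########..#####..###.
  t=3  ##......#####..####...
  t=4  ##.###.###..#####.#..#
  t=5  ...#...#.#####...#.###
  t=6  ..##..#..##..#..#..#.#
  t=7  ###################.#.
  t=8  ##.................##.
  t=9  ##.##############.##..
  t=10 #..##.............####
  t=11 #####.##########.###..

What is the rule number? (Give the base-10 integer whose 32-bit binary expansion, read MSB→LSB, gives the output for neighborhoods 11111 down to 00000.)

  [31] ##### => .  t=1,i=9
  [30] ####. => .  t=0,i=16
  [29] ###.# => .  t=0,i=17
  [28] ###.. => #  t=1,i=0
  [27] ##.## => .  t=0,i=13
  [26] ##.#. => #  t=4,i=17
  [25] ##..# => #  t=0,i=21
  [24] ##... => .  t=0,i=5
  [23] #.### => #  t=0,i=14
  [22] #.##. => #  t=0,i=3
  [21] #.#.# => #  t=7,i=20
  [20] #.#.. => .  t=4,i=18
  [19] #..## => #  t=0,i=10
  [18] #..#. => #  t=0,i=0
  [17] #...# => .  t=0,i=6
  [16] #.... => #  t=3,i=3
  [15] .#### => #  t=0,i=15
  [14] .###. => .  t=2,i=19
  [13] .##.# => .  t=0,i=12
  [12] .##.. => #  t=0,i=4
  [11] .#.## => .  t=0,i=2
  [10] .#.#. => #  t=6,i=20
  [9] .#..# => #  t=0,i=9
  [8] .#... => .  t=5,i=4
  [7] ..### => #  t=1,i=7
  [6] ..##. => #  t=0,i=11
  [5] ..#.# => .  t=0,i=1
  [4] ..#.. => #  t=0,i=8
  [3] ...## => #  t=1,i=18
  [2] ...#. => #  t=0,i=7
  [1] ....# => .  t=3,i=6
  [0] ..... => #  t=3,i=4
  bits 00010110111011011001011011011101 = 384669405

384669405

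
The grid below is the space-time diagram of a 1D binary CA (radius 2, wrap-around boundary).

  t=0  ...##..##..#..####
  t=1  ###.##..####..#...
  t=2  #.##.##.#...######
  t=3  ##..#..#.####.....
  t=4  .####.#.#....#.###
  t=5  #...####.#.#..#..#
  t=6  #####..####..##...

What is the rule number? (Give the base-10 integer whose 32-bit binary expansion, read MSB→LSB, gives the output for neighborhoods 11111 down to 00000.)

791027099

  ##### -> .   bit 31 = 0  t=2,i=14
  ####. -> .   bit 30 = 0  t=0,i=16
  ###.# -> #   bit 29 = 1  t=1,i=2
  ###.. -> .   bit 28 = 0  t=0,i=17
  ##.## -> #   bit 27 = 1  t=1,i=3
  ##.#. -> #   bit 26 = 1  t=2,i=7
  ##..# -> #   bit 25 = 1  t=0,i=5
  ##... -> #   bit 24 = 1  t=0,i=0
  #.### -> .   bit 23 = 0  t=3,i=9
  #.##. -> .   bit 22 = 0  t=1,i=4
  #.#.# -> #   bit 21 = 1  t=4,i=6
  #.#.. -> .   bit 20 = 0  t=2,i=8
  #..## -> .   bit 19 = 0  t=0,i=6
  #..#. -> #   bit 18 = 1  t=0,i=10
  #...# -> #   bit 17 = 1  t=0,i=1
  #.... -> .   bit 16 = 0  t=3,i=14
  .#### -> .   bit 15 = 0  t=0,i=15
  .###. -> .   bit 14 = 0  t=1,i=1
  .##.# -> .   bit 13 = 0  t=2,i=3
  .##.. -> #   bit 12 = 1  t=0,i=4
  .#.## -> #   bit 11 = 1  t=3,i=8
  .#.#. -> #   bit 10 = 1  t=4,i=7
  .#..# -> .   bit 9 = 0  t=0,i=12
  .#... -> #   bit 8 = 1  t=1,i=15
  ..### -> #   bit 7 = 1  t=0,i=14
  ..##. -> .   bit 6 = 0  t=0,i=3
  ..#.# -> .   bit 5 = 0  t=3,i=7
  ..#.. -> #   bit 4 = 1  t=0,i=11
  ...## -> #   bit 3 = 1  t=0,i=2
  ...#. -> .   bit 2 = 0  t=4,i=12
  ....# -> #   bit 1 = 1  t=3,i=16
  ..... -> #   bit 0 = 1  t=3,i=15
  bits 00101111001001100001110110011011 = 791027099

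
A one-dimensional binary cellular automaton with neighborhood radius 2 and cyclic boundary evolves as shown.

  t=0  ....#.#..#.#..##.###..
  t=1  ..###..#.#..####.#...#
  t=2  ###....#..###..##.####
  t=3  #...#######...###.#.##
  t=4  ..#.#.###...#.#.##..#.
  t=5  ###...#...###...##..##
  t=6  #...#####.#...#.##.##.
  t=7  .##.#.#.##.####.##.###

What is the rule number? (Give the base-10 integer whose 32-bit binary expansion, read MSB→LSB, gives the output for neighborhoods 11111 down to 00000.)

2764780534

  ##### -> #   bit 31 = 1  t=2,i=0
  ####. -> .   bit 30 = 0  t=1,i=14
  ###.# -> #   bit 29 = 1  t=1,i=15
  ###.. -> .   bit 28 = 0  t=0,i=19
  ##.## -> .   bit 27 = 0  t=0,i=16
  ##.#. -> #   bit 26 = 1  t=1,i=16
  ##..# -> .   bit 25 = 0  t=1,i=5
  ##... -> .   bit 24 = 0  t=0,i=20
  #.### -> #   bit 23 = 1  t=0,i=17
  #.##. -> #   bit 22 = 1  t=4,i=16
  #.#.# -> .   bit 21 = 0  t=3,i=18
  #.#.. -> .   bit 20 = 0  t=0,i=6
  #..## -> #   bit 19 = 1  t=0,i=13
  #..#. -> .   bit 18 = 0  t=0,i=8
  #...# -> #   bit 17 = 1  t=1,i=19
  #.... -> #   bit 16 = 1  t=0,i=21
  .#### -> .   bit 15 = 0  t=1,i=13
  .###. -> .   bit 14 = 0  t=0,i=18
  .##.# -> #   bit 13 = 1  t=0,i=15
  .##.. -> #   bit 12 = 1  t=4,i=17
  .#.## -> .   bit 11 = 0  t=3,i=19
  .#.#. -> .   bit 10 = 0  t=0,i=5
  .#..# -> #   bit 9 = 1  t=0,i=7
  .#... -> #   bit 8 = 1  t=1,i=18
  ..### -> #   bit 7 = 1  t=1,i=2
  ..##. -> #   bit 6 = 1  t=0,i=14
  ..#.# -> #   bit 5 = 1  t=0,i=4
  ..#.. -> #   bit 4 = 1  t=1,i=21
  ...## -> .   bit 3 = 0  t=3,i=3
  ...#. -> #   bit 2 = 1  t=0,i=3
  ....# -> #   bit 1 = 1  t=0,i=2
  ..... -> .   bit 0 = 0  t=0,i=0
  bits 10100100110010110011001111110110 = 2764780534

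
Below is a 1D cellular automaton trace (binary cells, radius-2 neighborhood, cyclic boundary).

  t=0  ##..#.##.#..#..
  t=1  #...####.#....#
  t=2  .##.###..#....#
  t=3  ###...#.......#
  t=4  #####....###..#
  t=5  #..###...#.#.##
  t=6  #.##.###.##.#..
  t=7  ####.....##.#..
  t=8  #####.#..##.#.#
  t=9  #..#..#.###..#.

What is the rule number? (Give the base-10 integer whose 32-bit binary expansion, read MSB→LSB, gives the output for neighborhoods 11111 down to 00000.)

  nb #####: next=.  (t=4,i=1, bit31=0)
  nb ####.: next=#  (t=1,i=6, bit30=1)
  nb ###.#: next=.  (t=1,i=7, bit29=0)
  nb ###..: next=#  (t=2,i=6, bit28=1)
  nb ##.##: next=.  (t=2,i=3, bit27=0)
  nb ##.#.: next=.  (t=0,i=8, bit26=0)
  nb ##..#: next=.  (t=0,i=2, bit25=0)
  nb ##...: next=#  (t=1,i=1, bit24=1)
  nb #.###: next=.  (t=2,i=4, bit23=0)
  nb #.##.: next=#  (t=0,i=6, bit22=1)
  nb #.#.#: next=.  (t=5,i=11, bit21=0)
  nb #.#..: next=#  (t=0,i=9, bit20=1)
  nb #..##: next=#  (t=0,i=14, bit19=1)
  nb #..#.: next=.  (t=0,i=3, bit18=0)
  nb #...#: next=#  (t=1,i=2, bit17=1)
  nb #....: next=.  (t=1,i=11, bit16=0)
  nb .####: next=#  (t=1,i=5, bit15=1)
  nb .###.: next=.  (t=2,i=5, bit14=0)
  nb .##.#: next=#  (t=0,i=7, bit13=1)
  nb .##..: next=.  (t=0,i=1, bit12=0)
  nb .#.##: next=#  (t=0,i=5, bit11=1)
  nb .#.#.: next=#  (t=5,i=10, bit10=1)
  nb .#..#: next=.  (t=0,i=10, bit9=0)
  nb .#...: next=.  (t=1,i=10, bit8=0)
  nb ..###: next=#  (t=1,i=4, bit7=1)
  nb ..##.: next=#  (t=0,i=0, bit6=1)
  nb ..#.#: next=#  (t=0,i=4, bit5=1)
  nb ..#..: next=.  (t=0,i=12, bit4=0)
  nb ...##: next=.  (t=1,i=3, bit3=0)
  nb ...#.: next=.  (t=2,i=13, bit2=0)
  nb ....#: next=.  (t=1,i=12, bit1=0)
  nb .....: next=#  (t=3,i=9, bit0=1)
  bits 01010001010110101010110011100001 = 1364896993

1364896993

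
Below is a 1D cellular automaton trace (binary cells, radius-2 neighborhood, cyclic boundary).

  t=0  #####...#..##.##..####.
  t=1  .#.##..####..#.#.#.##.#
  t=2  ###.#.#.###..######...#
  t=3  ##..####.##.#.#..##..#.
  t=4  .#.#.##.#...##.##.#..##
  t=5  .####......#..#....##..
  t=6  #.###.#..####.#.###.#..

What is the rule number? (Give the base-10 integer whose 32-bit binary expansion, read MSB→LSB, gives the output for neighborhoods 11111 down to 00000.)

  #####|.  b31=0 t=0,i=2
  ####.|#  b30=1 t=0,i=3
  ###.#|.  b29=0 t=0,i=21
  ###..|#  b28=1 t=0,i=4
  ##.##|#  b27=1 t=0,i=13
  ##.#.|.  b26=0 t=1,i=21
  ##..#|.  b25=0 t=0,i=16
  ##...|.  b24=0 t=0,i=5
  #.###|.  b23=0 t=0,i=0
  #.##.|.  b22=0 t=0,i=14
  #.#.#|#  b21=1 t=1,i=1
  #.#..|.  b20=0 t=3,i=14
  #..##|#  b19=1 t=0,i=10
  #..#.|.  b18=0 t=1,i=12
  #...#|.  b17=0 t=0,i=6
  #....|#  b16=1 t=5,i=6
  .####|#  b15=1 t=0,i=1
  .###.|#  b14=1 t=2,i=9
  .##.#|.  b13=0 t=0,i=12
  .##..|#  b12=1 t=0,i=15
  .#.##|#  b11=1 t=1,i=2
  .#.#.|#  b10=1 t=1,i=0
  .#..#|#  b9=1 t=0,i=9
  .#...|.  b8=0 t=4,i=9
  ..###|.  b7=0 t=0,i=18
  ..##.|.  b6=0 t=0,i=11
  ..#.#|#  b5=1 t=1,i=13
  ..#..|#  b4=1 t=0,i=8
  ...##|#  b3=1 t=2,i=21
  ...#.|#  b2=1 t=0,i=7
  ....#|#  b1=1 t=5,i=9
  .....|.  b0=0 t=5,i=7
  bits 01011000001010011101111000111110 = 1479138878

1479138878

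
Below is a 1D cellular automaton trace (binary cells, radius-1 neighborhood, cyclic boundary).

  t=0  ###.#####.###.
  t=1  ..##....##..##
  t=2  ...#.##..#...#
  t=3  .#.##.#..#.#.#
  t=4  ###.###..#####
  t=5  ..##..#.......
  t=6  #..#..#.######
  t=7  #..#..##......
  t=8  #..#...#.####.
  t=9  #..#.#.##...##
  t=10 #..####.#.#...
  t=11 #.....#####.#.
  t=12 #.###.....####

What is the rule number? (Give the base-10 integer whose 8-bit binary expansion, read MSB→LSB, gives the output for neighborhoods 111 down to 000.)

  nb ###: next=.  (t=0,i=1, bit7=0)
  nb ##.: next=#  (t=0,i=2, bit6=1)
  nb #.#: next=#  (t=0,i=3, bit5=1)
  nb #..: next=.  (t=1,i=0, bit4=0)
  nb .##: next=.  (t=0,i=0, bit3=0)
  nb .#.: next=#  (t=2,i=3, bit2=1)
  nb ..#: next=.  (t=1,i=1, bit1=0)
  nb ...: next=#  (t=1,i=5, bit0=1)
  bits 01100101 = 101

101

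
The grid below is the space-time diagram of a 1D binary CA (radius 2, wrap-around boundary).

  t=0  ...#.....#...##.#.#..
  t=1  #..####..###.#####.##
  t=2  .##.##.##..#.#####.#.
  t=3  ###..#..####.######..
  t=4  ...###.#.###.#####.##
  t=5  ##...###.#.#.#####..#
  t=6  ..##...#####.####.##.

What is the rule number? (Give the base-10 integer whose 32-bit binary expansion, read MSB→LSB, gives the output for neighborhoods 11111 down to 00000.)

  [31] ##### => #  t=1,i=15
  [30] ####. => #  t=1,i=5
  [29] ###.# => #  t=1,i=11
  [28] ###.. => .  t=1,i=0
  [27] ##.## => .  t=1,i=12
  [26] ##.#. => #  t=0,i=15
  [25] ##..# => #  t=1,i=1
  [24] ##... => #  t=4,i=0
  [23] #.### => #  t=1,i=13
  [22] #.##. => .  t=2,i=4
  [21] #.#.# => #  t=0,i=16
  [20] #.#.. => .  t=0,i=18
  [19] #..## => #  t=1,i=2
  [18] #..#. => #  t=2,i=10
  [17] #...# => #  t=0,i=11
  [16] #.... => #  t=0,i=5
  [15] .#### => #  t=1,i=4
  [14] .###. => .  t=1,i=10
  [13] .##.# => #  t=0,i=14
  [12] .##.. => #  t=2,i=8
  [11] .#.## => .  t=2,i=12
  [10] .#.#. => #  t=0,i=17
  [9] .#..# => .  t=2,i=20
  [8] .#... => #  t=0,i=4
  [7] ..### => .  t=1,i=3
  [6] ..##. => #  t=0,i=13
  [5] ..#.# => #  t=2,i=11
  [4] ..#.. => #  t=0,i=3
  [3] ...## => .  t=0,i=12
  [2] ...#. => .  t=0,i=2
  [1] ....# => .  t=0,i=1
  [0] ..... => #  t=0,i=0
  bits 11100111101011111011010101110001 = 3887052145

3887052145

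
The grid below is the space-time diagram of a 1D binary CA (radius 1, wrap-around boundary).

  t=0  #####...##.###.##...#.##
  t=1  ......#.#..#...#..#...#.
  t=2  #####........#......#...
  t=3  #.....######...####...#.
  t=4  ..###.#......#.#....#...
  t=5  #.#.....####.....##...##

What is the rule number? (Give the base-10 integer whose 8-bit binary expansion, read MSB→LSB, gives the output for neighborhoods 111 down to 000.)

9

  ###|.  b7=0 t=0,i=0
  ##.|.  b6=0 t=0,i=4
  #.#|.  b5=0 t=0,i=10
  #..|.  b4=0 t=0,i=5
  .##|#  b3=1 t=0,i=8
  .#.|.  b2=0 t=0,i=20
  ..#|.  b1=0 t=0,i=7
  ...|#  b0=1 t=0,i=6
  bits 00001001 = 9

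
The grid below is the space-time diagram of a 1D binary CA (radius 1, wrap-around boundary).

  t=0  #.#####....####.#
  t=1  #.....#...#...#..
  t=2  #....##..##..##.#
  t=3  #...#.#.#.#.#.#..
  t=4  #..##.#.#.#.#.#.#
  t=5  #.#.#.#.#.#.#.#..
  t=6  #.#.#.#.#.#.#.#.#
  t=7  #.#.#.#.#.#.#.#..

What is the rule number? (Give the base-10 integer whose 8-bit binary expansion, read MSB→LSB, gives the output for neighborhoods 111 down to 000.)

  [7] ### => .  t=0,i=3
  [6] ##. => #  t=0,i=0
  [5] #.# => .  t=0,i=1
  [4] #.. => .  t=0,i=7
  [3] .## => .  t=0,i=2
  [2] .#. => #  t=1,i=0
  [1] ..# => #  t=0,i=10
  [0] ... => .  t=0,i=8
  bits 01000110 = 70

70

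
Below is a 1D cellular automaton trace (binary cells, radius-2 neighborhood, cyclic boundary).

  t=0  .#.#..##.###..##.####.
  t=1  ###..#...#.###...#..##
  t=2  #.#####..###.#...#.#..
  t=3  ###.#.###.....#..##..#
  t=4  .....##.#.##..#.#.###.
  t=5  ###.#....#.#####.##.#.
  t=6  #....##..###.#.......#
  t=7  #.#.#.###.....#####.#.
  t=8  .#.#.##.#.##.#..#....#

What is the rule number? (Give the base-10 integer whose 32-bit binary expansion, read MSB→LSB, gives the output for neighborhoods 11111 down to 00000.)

2458721593

  nb #####: next=#  (t=1,i=0, bit31=1)
  nb ####.: next=.  (t=0,i=19, bit30=0)
  nb ###.#: next=.  (t=2,i=11, bit29=0)
  nb ###..: next=#  (t=0,i=11, bit28=1)
  nb ##.##: next=.  (t=0,i=8, bit27=0)
  nb ##.#.: next=.  (t=2,i=12, bit26=0)
  nb ##..#: next=#  (t=0,i=12, bit25=1)
  nb ##...: next=.  (t=1,i=14, bit24=0)
  nb #.###: next=#  (t=0,i=9, bit23=1)
  nb #.##.: next=.  (t=4,i=10, bit22=0)
  nb #.#.#: next=.  (t=3,i=4, bit21=0)
  nb #.#..: next=.  (t=0,i=3, bit20=0)
  nb #..##: next=#  (t=0,i=5, bit19=1)
  nb #..#.: next=#  (t=0,i=0, bit18=1)
  nb #...#: next=.  (t=1,i=7, bit17=0)
  nb #....: next=#  (t=3,i=10, bit16=1)
  nb .####: next=.  (t=0,i=18, bit15=0)
  nb .###.: next=.  (t=0,i=10, bit14=0)
  nb .##.#: next=.  (t=0,i=7, bit13=0)
  nb .##..: next=#  (t=3,i=18, bit12=1)
  nb .#.##: next=#  (t=1,i=10, bit11=1)
  nb .#.#.: next=#  (t=0,i=2, bit10=1)
  nb .#..#: next=.  (t=0,i=4, bit9=0)
  nb .#...: next=#  (t=1,i=6, bit8=1)
  nb ..###: next=.  (t=1,i=20, bit7=0)
  nb ..##.: next=.  (t=0,i=6, bit6=0)
  nb ..#.#: next=#  (t=0,i=1, bit5=1)
  nb ..#..: next=#  (t=1,i=5, bit4=1)
  nb ...##: next=#  (t=4,i=4, bit3=1)
  nb ...#.: next=.  (t=1,i=8, bit2=0)
  nb ....#: next=.  (t=3,i=12, bit1=0)
  nb .....: next=#  (t=3,i=11, bit0=1)
  bits 10010010100011010001110100111001 = 2458721593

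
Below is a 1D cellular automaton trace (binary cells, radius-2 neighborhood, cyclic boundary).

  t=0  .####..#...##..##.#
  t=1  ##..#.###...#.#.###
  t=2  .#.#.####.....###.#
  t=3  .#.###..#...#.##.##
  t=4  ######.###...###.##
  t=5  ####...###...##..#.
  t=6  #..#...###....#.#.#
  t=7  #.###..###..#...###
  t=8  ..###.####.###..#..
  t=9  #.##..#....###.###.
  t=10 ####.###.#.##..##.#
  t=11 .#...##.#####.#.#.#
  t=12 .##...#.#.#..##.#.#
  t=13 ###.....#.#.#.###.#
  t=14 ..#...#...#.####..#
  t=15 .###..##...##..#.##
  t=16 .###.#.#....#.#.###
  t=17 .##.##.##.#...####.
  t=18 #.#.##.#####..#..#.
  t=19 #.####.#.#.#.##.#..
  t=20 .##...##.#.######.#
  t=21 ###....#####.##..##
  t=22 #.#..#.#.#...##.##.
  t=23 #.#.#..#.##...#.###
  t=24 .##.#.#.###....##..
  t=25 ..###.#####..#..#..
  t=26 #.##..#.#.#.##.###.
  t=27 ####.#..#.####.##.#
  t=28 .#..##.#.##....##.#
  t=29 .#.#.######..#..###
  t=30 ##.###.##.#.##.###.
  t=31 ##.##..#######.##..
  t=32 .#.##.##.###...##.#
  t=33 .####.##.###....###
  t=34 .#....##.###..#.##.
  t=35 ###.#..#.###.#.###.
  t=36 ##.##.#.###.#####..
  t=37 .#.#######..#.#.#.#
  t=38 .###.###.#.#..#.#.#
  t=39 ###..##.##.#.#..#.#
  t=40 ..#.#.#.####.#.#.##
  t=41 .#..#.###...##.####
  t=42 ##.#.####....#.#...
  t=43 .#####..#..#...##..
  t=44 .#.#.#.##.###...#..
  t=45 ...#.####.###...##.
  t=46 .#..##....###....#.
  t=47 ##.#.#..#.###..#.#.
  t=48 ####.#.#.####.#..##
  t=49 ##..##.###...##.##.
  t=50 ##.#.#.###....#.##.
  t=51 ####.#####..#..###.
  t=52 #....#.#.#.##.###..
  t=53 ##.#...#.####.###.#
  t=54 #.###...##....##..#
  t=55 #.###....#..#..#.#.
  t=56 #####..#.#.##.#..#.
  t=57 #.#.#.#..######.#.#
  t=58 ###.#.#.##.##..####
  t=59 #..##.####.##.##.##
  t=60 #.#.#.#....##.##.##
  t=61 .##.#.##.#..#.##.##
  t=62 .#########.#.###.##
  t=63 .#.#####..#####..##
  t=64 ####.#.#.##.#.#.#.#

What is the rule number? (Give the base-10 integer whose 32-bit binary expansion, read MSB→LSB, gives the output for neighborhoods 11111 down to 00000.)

  #####|#  b31=1 t=1,i=18
  ####.|.  b30=0 t=0,i=3
  ###.#|.  b29=0 t=2,i=16
  ###..|#  b28=1 t=0,i=4
  ##.##|.  b27=0 t=3,i=16
  ##.#.|#  b26=1 t=0,i=17
  ##..#|.  b25=0 t=0,i=5
  ##...|.  b24=0 t=1,i=9
  #.###|#  b23=1 t=0,i=1
  #.##.|#  b22=1 t=3,i=14
  #.#.#|#  b21=1 t=0,i=18
  #.#..|#  b20=1 t=11,i=1
  #..##|#  b19=1 t=0,i=14
  #..#.|#  b18=1 t=0,i=6
  #...#|.  b17=0 t=0,i=9
  #....|.  b16=0 t=2,i=10
  .####|.  b15=0 t=0,i=2
  .###.|#  b14=1 t=1,i=7
  .##.#|#  b13=1 t=0,i=16
  .##..|#  b12=1 t=0,i=12
  .#.##|#  b11=1 t=0,i=0
  .#.#.|.  b10=0 t=1,i=13
  .#..#|.  b9=0 t=12,i=11
  .#...|#  b8=1 t=0,i=8
  ..###|#  b7=1 t=2,i=14
  ..##.|.  b6=0 t=0,i=11
  ..#.#|.  b5=0 t=1,i=4
  ..#..|#  b4=1 t=0,i=7
  ...##|.  b3=0 t=0,i=10
  ...#.|.  b2=0 t=1,i=11
  ....#|#  b1=1 t=2,i=12
  .....|.  b0=0 t=2,i=11
  bits 10010100111111000111100110010010 = 2499574162

2499574162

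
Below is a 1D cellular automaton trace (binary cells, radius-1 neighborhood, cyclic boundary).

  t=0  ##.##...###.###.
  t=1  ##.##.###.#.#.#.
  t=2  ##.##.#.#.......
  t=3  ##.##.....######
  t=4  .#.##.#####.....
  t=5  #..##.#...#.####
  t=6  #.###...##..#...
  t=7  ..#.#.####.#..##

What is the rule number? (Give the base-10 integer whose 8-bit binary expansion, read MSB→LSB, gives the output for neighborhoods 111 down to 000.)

  nb ###: next=.  (t=0,i=9, bit7=0)
  nb ##.: next=#  (t=0,i=1, bit6=1)
  nb #.#: next=.  (t=0,i=2, bit5=0)
  nb #..: next=.  (t=0,i=5, bit4=0)
  nb .##: next=#  (t=0,i=0, bit3=1)
  nb .#.: next=.  (t=1,i=10, bit2=0)
  nb ..#: next=#  (t=0,i=7, bit1=1)
  nb ...: next=#  (t=0,i=6, bit0=1)
  bits 01001011 = 75

75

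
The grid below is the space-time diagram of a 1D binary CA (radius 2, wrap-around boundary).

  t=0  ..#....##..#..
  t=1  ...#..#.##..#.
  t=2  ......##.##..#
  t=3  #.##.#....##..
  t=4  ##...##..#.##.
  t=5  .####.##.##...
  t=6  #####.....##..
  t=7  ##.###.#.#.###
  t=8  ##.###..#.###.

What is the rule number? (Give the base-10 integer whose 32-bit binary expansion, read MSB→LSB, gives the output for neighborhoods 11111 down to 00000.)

1939529129

  [31] ##### => .  t=6,i=2
  [30] ####. => #  t=5,i=3
  [29] ###.# => #  t=5,i=4
  [28] ###.. => #  t=6,i=4
  [27] ##.## => .  t=2,i=8
  [26] ##.#. => .  t=3,i=4
  [25] ##..# => #  t=0,i=9
  [24] ##... => #  t=4,i=2
  [23] #.### => #  t=7,i=3
  [22] #.##. => .  t=1,i=8
  [21] #.#.# => .  t=7,i=7
  [20] #.#.. => #  t=3,i=5
  [19] #..## => #  t=6,i=13
  [18] #..#. => .  t=0,i=10
  [17] #...# => #  t=4,i=3
  [16] #.... => .  t=0,i=4
  [15] .#### => #  t=5,i=2
  [14] .###. => #  t=7,i=4
  [13] .##.# => .  t=2,i=7
  [12] .##.. => #  t=0,i=8
  [11] .#.## => #  t=1,i=7
  [10] .#.#. => #  t=7,i=8
  [9] .#..# => .  t=1,i=4
  [8] .#... => #  t=0,i=3
  [7] ..### => #  t=5,i=1
  [6] ..##. => .  t=0,i=7
  [5] ..#.# => #  t=1,i=6
  [4] ..#.. => .  t=0,i=2
  [3] ...## => #  t=0,i=6
  [2] ...#. => .  t=0,i=1
  [1] ....# => .  t=0,i=0
  [0] ..... => #  t=2,i=2
  bits 01110011100110101101110110101001 = 1939529129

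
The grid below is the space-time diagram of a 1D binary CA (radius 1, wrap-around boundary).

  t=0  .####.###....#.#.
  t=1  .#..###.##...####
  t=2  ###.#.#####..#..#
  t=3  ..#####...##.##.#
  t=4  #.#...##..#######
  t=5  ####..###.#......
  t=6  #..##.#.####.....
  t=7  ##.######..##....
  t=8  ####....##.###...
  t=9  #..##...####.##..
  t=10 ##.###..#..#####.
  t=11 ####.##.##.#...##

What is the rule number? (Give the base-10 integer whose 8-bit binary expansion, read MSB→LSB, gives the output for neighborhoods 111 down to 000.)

124

  nb ###: next=.  (t=0,i=2, bit7=0)
  nb ##.: next=#  (t=0,i=4, bit6=1)
  nb #.#: next=#  (t=0,i=5, bit5=1)
  nb #..: next=#  (t=0,i=9, bit4=1)
  nb .##: next=#  (t=0,i=1, bit3=1)
  nb .#.: next=#  (t=0,i=13, bit2=1)
  nb ..#: next=.  (t=0,i=0, bit1=0)
  nb ...: next=.  (t=0,i=10, bit0=0)
  bits 01111100 = 124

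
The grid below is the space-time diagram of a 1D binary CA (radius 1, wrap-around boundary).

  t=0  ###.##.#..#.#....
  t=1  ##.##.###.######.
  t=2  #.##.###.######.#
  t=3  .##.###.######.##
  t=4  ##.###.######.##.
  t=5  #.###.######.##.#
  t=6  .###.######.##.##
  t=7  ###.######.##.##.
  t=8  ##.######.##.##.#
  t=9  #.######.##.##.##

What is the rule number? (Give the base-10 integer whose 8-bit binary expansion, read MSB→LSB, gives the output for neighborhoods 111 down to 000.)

189

  ### -> #   bit 7 = 1  t=0,i=1
  ##. -> .   bit 6 = 0  t=0,i=2
  #.# -> #   bit 5 = 1  t=0,i=3
  #.. -> #   bit 4 = 1  t=0,i=8
  .## -> #   bit 3 = 1  t=0,i=0
  .#. -> #   bit 2 = 1  t=0,i=7
  ..# -> .   bit 1 = 0  t=0,i=9
  ... -> #   bit 0 = 1  t=0,i=14
  bits 10111101 = 189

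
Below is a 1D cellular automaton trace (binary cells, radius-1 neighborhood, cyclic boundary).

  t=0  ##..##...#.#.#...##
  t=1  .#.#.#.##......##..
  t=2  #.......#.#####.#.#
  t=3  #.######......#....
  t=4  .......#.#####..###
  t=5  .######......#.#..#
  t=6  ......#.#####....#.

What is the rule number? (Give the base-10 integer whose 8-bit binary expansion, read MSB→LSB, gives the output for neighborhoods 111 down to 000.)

  ###|.  b7=0 t=0,i=0
  ##.|#  b6=1 t=0,i=1
  #.#|.  b5=0 t=0,i=10
  #..|.  b4=0 t=0,i=2
  .##|.  b3=0 t=0,i=4
  .#.|.  b2=0 t=0,i=9
  ..#|#  b1=1 t=0,i=3
  ...|#  b0=1 t=0,i=7
  bits 01000011 = 67

67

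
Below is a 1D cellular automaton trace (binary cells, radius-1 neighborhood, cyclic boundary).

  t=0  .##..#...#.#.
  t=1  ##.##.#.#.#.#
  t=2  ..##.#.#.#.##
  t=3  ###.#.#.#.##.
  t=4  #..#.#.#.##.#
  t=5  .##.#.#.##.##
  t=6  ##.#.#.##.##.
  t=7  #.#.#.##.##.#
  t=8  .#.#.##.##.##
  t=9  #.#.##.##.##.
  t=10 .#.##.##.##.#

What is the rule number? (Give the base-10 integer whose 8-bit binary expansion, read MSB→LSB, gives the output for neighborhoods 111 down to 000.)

  ###|.  b7=0 t=1,i=0
  ##.|.  b6=0 t=0,i=2
  #.#|#  b5=1 t=0,i=10
  #..|#  b4=1 t=0,i=3
  .##|#  b3=1 t=0,i=1
  .#.|.  b2=0 t=0,i=5
  ..#|#  b1=1 t=0,i=0
  ...|.  b0=0 t=0,i=7
  bits 00111010 = 58

58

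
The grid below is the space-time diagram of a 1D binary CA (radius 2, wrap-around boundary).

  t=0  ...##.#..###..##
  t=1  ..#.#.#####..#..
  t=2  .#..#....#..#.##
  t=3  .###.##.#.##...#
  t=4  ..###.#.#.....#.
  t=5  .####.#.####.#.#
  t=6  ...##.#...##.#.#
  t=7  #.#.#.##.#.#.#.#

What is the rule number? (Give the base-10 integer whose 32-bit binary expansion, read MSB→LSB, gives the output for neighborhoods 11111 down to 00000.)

1748853645

  nb #####: next=.  (t=1,i=8, bit31=0)
  nb ####.: next=#  (t=1,i=9, bit30=1)
  nb ###.#: next=#  (t=3,i=3, bit29=1)
  nb ###..: next=.  (t=0,i=11, bit28=0)
  nb ##.##: next=#  (t=3,i=4, bit27=1)
  nb ##.#.: next=.  (t=0,i=5, bit26=0)
  nb ##..#: next=.  (t=0,i=12, bit25=0)
  nb ##...: next=.  (t=0,i=0, bit24=0)
  nb #.###: next=.  (t=1,i=6, bit23=0)
  nb #.##.: next=.  (t=2,i=14, bit22=0)
  nb #.#.#: next=#  (t=1,i=4, bit21=1)
  nb #.#..: next=#  (t=0,i=6, bit20=1)
  nb #..##: next=#  (t=0,i=8, bit19=1)
  nb #..#.: next=#  (t=1,i=12, bit18=1)
  nb #...#: next=.  (t=0,i=1, bit17=0)
  nb #....: next=#  (t=1,i=15, bit16=1)
  nb .####: next=.  (t=1,i=7, bit15=0)
  nb .###.: next=#  (t=0,i=10, bit14=1)
  nb .##.#: next=#  (t=0,i=4, bit13=1)
  nb .##..: next=.  (t=0,i=15, bit12=0)
  nb .#.##: next=.  (t=1,i=5, bit11=0)
  nb .#.#.: next=.  (t=1,i=3, bit10=0)
  nb .#..#: next=#  (t=0,i=7, bit9=1)
  nb .#...: next=#  (t=1,i=14, bit8=1)
  nb ..###: next=#  (t=0,i=9, bit7=1)
  nb ..##.: next=.  (t=0,i=3, bit6=0)
  nb ..#.#: next=.  (t=1,i=2, bit5=0)
  nb ..#..: next=.  (t=1,i=13, bit4=0)
  nb ...##: next=#  (t=0,i=2, bit3=1)
  nb ...#.: next=#  (t=1,i=1, bit2=1)
  nb ....#: next=.  (t=1,i=0, bit1=0)
  nb .....: next=#  (t=4,i=11, bit0=1)
  bits 01101000001111010110001110001101 = 1748853645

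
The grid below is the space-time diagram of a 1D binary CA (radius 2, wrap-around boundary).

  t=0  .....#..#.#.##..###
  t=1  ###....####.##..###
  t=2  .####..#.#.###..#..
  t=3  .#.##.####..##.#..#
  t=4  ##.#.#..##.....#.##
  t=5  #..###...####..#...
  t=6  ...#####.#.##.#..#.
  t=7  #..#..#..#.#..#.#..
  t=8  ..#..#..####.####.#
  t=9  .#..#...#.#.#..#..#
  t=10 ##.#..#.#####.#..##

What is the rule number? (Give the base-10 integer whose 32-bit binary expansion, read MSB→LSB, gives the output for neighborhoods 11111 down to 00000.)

1500992673

  ##### -> .   bit 31 = 0  t=1,i=0
  ####. -> #   bit 30 = 1  t=1,i=1
  ###.# -> .   bit 29 = 0  t=1,i=10
  ###.. -> #   bit 28 = 1  t=0,i=18
  ##.## -> #   bit 27 = 1  t=1,i=11
  ##.#. -> .   bit 26 = 0  t=3,i=14
  ##..# -> .   bit 25 = 0  t=0,i=14
  ##... -> #   bit 24 = 1  t=0,i=0
  #.### -> .   bit 23 = 0  t=2,i=11
  #.##. -> #   bit 22 = 1  t=0,i=12
  #.#.# -> #   bit 21 = 1  t=0,i=10
  #.#.. -> #   bit 20 = 1  t=3,i=15
  #..## -> .   bit 19 = 0  t=0,i=15
  #..#. -> #   bit 18 = 1  t=0,i=7
  #...# -> #   bit 17 = 1  t=2,i=18
  #.... -> #   bit 16 = 1  t=0,i=1
  .#### -> .   bit 15 = 0  t=1,i=8
  .###. -> #   bit 14 = 1  t=0,i=17
  .##.# -> .   bit 13 = 0  t=3,i=4
  .##.. -> #   bit 12 = 1  t=0,i=13
  .#.## -> .   bit 11 = 0  t=0,i=11
  .#.#. -> #   bit 10 = 1  t=0,i=9
  .#..# -> .   bit 9 = 0  t=0,i=6
  .#... -> .   bit 8 = 0  t=2,i=17
  ..### -> #   bit 7 = 1  t=0,i=16
  ..##. -> .   bit 6 = 0  t=3,i=12
  ..#.# -> #   bit 5 = 1  t=0,i=8
  ..#.. -> .   bit 4 = 0  t=0,i=5
  ...## -> .   bit 3 = 0  t=1,i=6
  ...#. -> .   bit 2 = 0  t=0,i=4
  ....# -> .   bit 1 = 0  t=0,i=3
  ..... -> #   bit 0 = 1  t=0,i=2
  bits 01011001011101110101010010100001 = 1500992673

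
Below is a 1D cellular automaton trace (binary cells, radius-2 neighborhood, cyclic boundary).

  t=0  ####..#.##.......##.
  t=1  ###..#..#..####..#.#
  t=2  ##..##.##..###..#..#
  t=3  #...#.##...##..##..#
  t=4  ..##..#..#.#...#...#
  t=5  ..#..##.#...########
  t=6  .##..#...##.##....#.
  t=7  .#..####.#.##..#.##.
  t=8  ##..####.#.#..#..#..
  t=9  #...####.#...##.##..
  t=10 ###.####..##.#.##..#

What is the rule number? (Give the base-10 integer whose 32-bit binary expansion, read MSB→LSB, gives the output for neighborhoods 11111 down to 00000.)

  [31] ##### => .  t=5,i=14
  [30] ####. => #  t=0,i=2
  [29] ###.# => #  t=7,i=7
  [28] ###.. => .  t=0,i=3
  [27] ##.## => #  t=0,i=19
  [26] ##.#. => .  t=5,i=7
  [25] ##..# => .  t=0,i=4
  [24] ##... => .  t=0,i=10
  [23] #.### => #  t=0,i=0
  [22] #.##. => #  t=0,i=8
  [21] #.#.# => #  t=7,i=9
  [20] #.#.. => .  t=4,i=11
  [19] #..## => .  t=1,i=10
  [18] #..#. => #  t=0,i=5
  [17] #...# => #  t=3,i=2
  [16] #.... => #  t=0,i=11
  [15] .#### => #  t=0,i=1
  [14] .###. => #  t=2,i=0
  [13] .##.# => .  t=0,i=18
  [12] .##.. => .  t=0,i=9
  [11] .#.## => .  t=0,i=7
  [10] .#.#. => .  t=4,i=10
  [9] .#..# => .  t=1,i=6
  [8] .#... => #  t=4,i=12
  [7] ..### => #  t=1,i=11
  [6] ..##. => #  t=0,i=17
  [5] ..#.# => .  t=0,i=6
  [4] ..#.. => #  t=1,i=5
  [3] ...## => .  t=0,i=16
  [2] ...#. => #  t=3,i=3
  [1] ....# => .  t=0,i=15
  [0] ..... => #  t=0,i=12
  bits 01101000111001111100000111010101 = 1760018901

1760018901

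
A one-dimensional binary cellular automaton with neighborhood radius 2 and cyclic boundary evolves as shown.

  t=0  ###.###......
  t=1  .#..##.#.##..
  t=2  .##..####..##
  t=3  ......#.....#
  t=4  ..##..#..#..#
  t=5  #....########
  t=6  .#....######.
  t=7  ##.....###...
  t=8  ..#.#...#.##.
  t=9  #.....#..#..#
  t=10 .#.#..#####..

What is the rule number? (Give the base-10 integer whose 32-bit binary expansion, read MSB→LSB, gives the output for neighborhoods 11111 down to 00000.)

2242308625

  [31] ##### => #  t=5,i=7
  [30] ####. => .  t=2,i=7
  [29] ###.# => .  t=0,i=2
  [28] ###.. => .  t=0,i=6
  [27] ##.## => .  t=0,i=3
  [26] ##.#. => #  t=1,i=6
  [25] ##..# => .  t=2,i=3
  [24] ##... => #  t=0,i=7
  [23] #.### => #  t=0,i=4
  [22] #.##. => .  t=1,i=9
  [21] #.#.# => #  t=1,i=7
  [20] #.#.. => .  t=8,i=4
  [19] #..## => .  t=1,i=3
  [18] #..#. => #  t=4,i=5
  [17] #...# => #  t=1,i=12
  [16] #.... => .  t=0,i=8
  [15] .#### => #  t=2,i=6
  [14] .###. => #  t=0,i=1
  [13] .##.# => #  t=1,i=5
  [12] .##.. => .  t=1,i=10
  [11] .#.## => #  t=1,i=8
  [10] .#.#. => .  t=8,i=3
  [9] .#..# => #  t=1,i=2
  [8] .#... => .  t=3,i=0
  [7] ..### => .  t=0,i=0
  [6] ..##. => .  t=1,i=4
  [5] ..#.# => .  t=8,i=2
  [4] ..#.. => #  t=1,i=1
  [3] ...## => .  t=0,i=12
  [2] ...#. => .  t=1,i=0
  [1] ....# => .  t=0,i=11
  [0] ..... => #  t=0,i=9
  bits 10000101101001101110101000010001 = 2242308625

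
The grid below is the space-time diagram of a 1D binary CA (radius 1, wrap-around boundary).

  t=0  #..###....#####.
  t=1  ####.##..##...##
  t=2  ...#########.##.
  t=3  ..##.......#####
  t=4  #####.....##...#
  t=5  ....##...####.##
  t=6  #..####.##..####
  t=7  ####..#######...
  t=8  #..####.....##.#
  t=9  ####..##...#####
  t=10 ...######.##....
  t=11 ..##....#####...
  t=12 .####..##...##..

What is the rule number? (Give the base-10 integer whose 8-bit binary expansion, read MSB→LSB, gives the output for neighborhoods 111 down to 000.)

126

  [7] ### => .  t=0,i=4
  [6] ##. => #  t=0,i=5
  [5] #.# => #  t=0,i=15
  [4] #.. => #  t=0,i=1
  [3] .## => #  t=0,i=3
  [2] .#. => #  t=0,i=0
  [1] ..# => #  t=0,i=2
  [0] ... => .  t=0,i=7
  bits 01111110 = 126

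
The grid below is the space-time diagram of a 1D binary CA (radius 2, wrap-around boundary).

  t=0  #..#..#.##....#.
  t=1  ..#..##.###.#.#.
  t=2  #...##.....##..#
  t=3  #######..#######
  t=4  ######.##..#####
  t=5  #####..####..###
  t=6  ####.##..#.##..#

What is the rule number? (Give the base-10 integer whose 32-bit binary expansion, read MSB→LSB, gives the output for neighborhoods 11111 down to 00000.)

  nb #####: next=#  (t=3,i=0, bit31=1)
  nb ####.: next=#  (t=3,i=5, bit30=1)
  nb ###.#: next=.  (t=1,i=10, bit29=0)
  nb ###..: next=.  (t=3,i=6, bit28=0)
  nb ##.##: next=.  (t=1,i=7, bit27=0)
  nb ##.#.: next=#  (t=1,i=11, bit26=1)
  nb ##..#: next=#  (t=2,i=13, bit25=1)
  nb ##...: next=#  (t=0,i=10, bit24=1)
  nb #.###: next=.  (t=1,i=8, bit23=0)
  nb #.##.: next=#  (t=0,i=8, bit22=1)
  nb #.#.#: next=#  (t=1,i=12, bit21=1)
  nb #.#..: next=.  (t=0,i=0, bit20=0)
  nb #..##: next=#  (t=1,i=4, bit19=1)
  nb #..#.: next=#  (t=0,i=2, bit18=1)
  nb #...#: next=#  (t=1,i=0, bit17=1)
  nb #....: next=.  (t=0,i=11, bit16=0)
  nb .####: next=.  (t=3,i=10, bit15=0)
  nb .###.: next=.  (t=1,i=9, bit14=0)
  nb .##.#: next=.  (t=1,i=6, bit13=0)
  nb .##..: next=#  (t=0,i=9, bit12=1)
  nb .#.##: next=.  (t=0,i=7, bit11=0)
  nb .#.#.: next=.  (t=0,i=15, bit10=0)
  nb .#..#: next=.  (t=0,i=1, bit9=0)
  nb .#...: next=#  (t=1,i=15, bit8=1)
  nb ..###: next=.  (t=3,i=9, bit7=0)
  nb ..##.: next=#  (t=1,i=5, bit6=1)
  nb ..#.#: next=#  (t=0,i=6, bit5=1)
  nb ..#..: next=.  (t=0,i=3, bit4=0)
  nb ...##: next=#  (t=2,i=3, bit3=1)
  nb ...#.: next=.  (t=0,i=13, bit2=0)
  nb ....#: next=#  (t=0,i=12, bit1=1)
  nb .....: next=.  (t=2,i=8, bit0=0)
  bits 11000111011011100001000101101010 = 3345879402

3345879402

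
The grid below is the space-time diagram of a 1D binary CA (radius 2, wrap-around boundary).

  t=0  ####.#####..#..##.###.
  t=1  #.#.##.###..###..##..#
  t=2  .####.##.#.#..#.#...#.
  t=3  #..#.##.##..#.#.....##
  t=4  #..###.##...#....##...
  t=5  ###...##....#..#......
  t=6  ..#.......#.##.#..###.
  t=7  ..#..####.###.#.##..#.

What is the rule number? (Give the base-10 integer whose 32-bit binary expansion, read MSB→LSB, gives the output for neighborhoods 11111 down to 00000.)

3706194483

  nb #####: next=#  (t=0,i=7, bit31=1)
  nb ####.: next=#  (t=0,i=2, bit30=1)
  nb ###.#: next=.  (t=0,i=3, bit29=0)
  nb ###..: next=#  (t=0,i=9, bit28=1)
  nb ##.##: next=#  (t=0,i=4, bit27=1)
  nb ##.#.: next=#  (t=1,i=1, bit26=1)
  nb ##..#: next=.  (t=0,i=10, bit25=0)
  nb ##...: next=.  (t=4,i=9, bit24=0)
  nb #.###: next=#  (t=0,i=0, bit23=1)
  nb #.##.: next=#  (t=1,i=4, bit22=1)
  nb #.#.#: next=#  (t=1,i=2, bit21=1)
  nb #.#..: next=.  (t=2,i=11, bit20=0)
  nb #..##: next=#  (t=0,i=14, bit19=1)
  nb #..#.: next=.  (t=0,i=11, bit18=0)
  nb #...#: next=.  (t=2,i=18, bit17=0)
  nb #....: next=.  (t=3,i=16, bit16=0)
  nb .####: next=.  (t=0,i=1, bit15=0)
  nb .###.: next=.  (t=0,i=19, bit14=0)
  nb .##.#: next=.  (t=0,i=16, bit13=0)
  nb .##..: next=.  (t=1,i=18, bit12=0)
  nb .#.##: next=#  (t=1,i=3, bit11=1)
  nb .#.#.: next=.  (t=2,i=10, bit10=0)
  nb .#..#: next=#  (t=0,i=13, bit9=1)
  nb .#...: next=.  (t=2,i=17, bit8=0)
  nb ..###: next=.  (t=1,i=12, bit7=0)
  nb ..##.: next=.  (t=0,i=15, bit6=0)
  nb ..#.#: next=#  (t=2,i=14, bit5=1)
  nb ..#..: next=#  (t=0,i=12, bit4=1)
  nb ...##: next=.  (t=3,i=19, bit3=0)
  nb ...#.: next=.  (t=2,i=19, bit2=0)
  nb ....#: next=#  (t=3,i=18, bit1=1)
  nb .....: next=#  (t=3,i=17, bit0=1)
  bits 11011100111010000000101000110011 = 3706194483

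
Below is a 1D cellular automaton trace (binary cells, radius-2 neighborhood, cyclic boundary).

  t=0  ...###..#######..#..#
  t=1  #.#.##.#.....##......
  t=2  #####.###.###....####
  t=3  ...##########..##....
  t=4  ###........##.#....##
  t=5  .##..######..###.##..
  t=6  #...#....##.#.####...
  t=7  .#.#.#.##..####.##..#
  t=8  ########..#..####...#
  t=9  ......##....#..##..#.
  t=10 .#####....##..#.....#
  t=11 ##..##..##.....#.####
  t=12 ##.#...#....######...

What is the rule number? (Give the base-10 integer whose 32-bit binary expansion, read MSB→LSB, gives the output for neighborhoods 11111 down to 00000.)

  [31] ##### => .  t=0,i=10
  [30] ####. => #  t=0,i=13
  [29] ###.# => #  t=2,i=4
  [28] ###.. => #  t=0,i=5
  [27] ##.## => #  t=2,i=5
  [26] ##.#. => #  t=1,i=6
  [25] ##..# => .  t=0,i=6
  [24] ##... => .  t=1,i=15
  [23] #.### => #  t=2,i=6
  [22] #.##. => #  t=1,i=4
  [21] #.#.# => #  t=1,i=2
  [20] #.#.. => #  t=1,i=7
  [19] #..## => #  t=0,i=7
  [18] #..#. => .  t=0,i=16
  [17] #...# => .  t=0,i=1
  [16] #.... => .  t=1,i=9
  [15] .#### => .  t=0,i=9
  [14] .###. => #  t=0,i=4
  [13] .##.# => .  t=1,i=5
  [12] .##.. => .  t=1,i=14
  [11] .#.## => #  t=1,i=3
  [10] .#.#. => #  t=1,i=1
  [9] .#..# => .  t=0,i=18
  [8] .#... => #  t=0,i=0
  [7] ..### => .  t=0,i=3
  [6] ..##. => .  t=1,i=13
  [5] ..#.# => #  t=1,i=0
  [4] ..#.. => .  t=0,i=17
  [3] ...## => #  t=0,i=2
  [2] ...#. => #  t=1,i=20
  [1] ....# => #  t=1,i=11
  [0] ..... => #  t=1,i=10
  bits 01111100111110000100110100101111 = 2096647471

2096647471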